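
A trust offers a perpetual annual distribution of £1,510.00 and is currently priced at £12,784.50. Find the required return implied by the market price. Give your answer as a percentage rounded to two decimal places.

11.81%

P = C/r ⇒ r = C/P = £1,510.00/£12,784.50 = 0.118112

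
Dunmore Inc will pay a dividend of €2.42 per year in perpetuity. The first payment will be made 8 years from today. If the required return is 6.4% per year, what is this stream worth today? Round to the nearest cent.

€24.49

Value at end of year 7: C / r = €2.42 / 0.064 = €37.8125
Discount to today: PV = €37.8125 / (1 + 0.064)^7 = €37.8125 / 1.543801 = €24.49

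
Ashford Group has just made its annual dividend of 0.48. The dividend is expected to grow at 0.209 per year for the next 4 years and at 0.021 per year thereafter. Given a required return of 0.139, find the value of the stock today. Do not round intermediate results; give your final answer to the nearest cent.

7.51

D_1 = 0.58032
D_2 = 0.70161
D_3 = 0.84824
D_4 = 1.02553
Terminal value at year 4: TV = D_4×(1+g_2)/(r−g_2) = 1.04706/0.118 = 8.87340
P_0 = D_1/(1+r)^1 + D_2/(1+r)^2 + D_3/(1+r)^3 + D_4/(1+r)^4 + TV/(1+r)^4
    = 0.50950 + 0.54081 + 0.57405 + 0.60933 + 5.27224 = 7.50593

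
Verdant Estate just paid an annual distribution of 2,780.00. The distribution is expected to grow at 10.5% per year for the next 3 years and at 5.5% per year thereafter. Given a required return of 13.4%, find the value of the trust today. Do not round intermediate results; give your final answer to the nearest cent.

D_1 = 3071.90000
D_2 = 3394.44950
D_3 = 3750.86670
Terminal value at year 3: TV = D_3×(1+g_2)/(r−g_2) = 3957.16437/0.079 = 50090.68818
P_0 = D_1/(1+r)^1 + D_2/(1+r)^2 + D_3/(1+r)^3 + TV/(1+r)^3
    = 2708.90653 + 2639.63114 + 2572.12734 + 34349.29554 = 42269.96055

42269.96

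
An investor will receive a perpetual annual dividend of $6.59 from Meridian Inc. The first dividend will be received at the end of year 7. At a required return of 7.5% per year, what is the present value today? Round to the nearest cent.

Value at end of year 6: C / r = $6.59 / 0.075 = $87.8667
Discount to today: PV = $87.8667 / (1 + 0.075)^6 = $87.8667 / 1.543302 = $56.93

$56.93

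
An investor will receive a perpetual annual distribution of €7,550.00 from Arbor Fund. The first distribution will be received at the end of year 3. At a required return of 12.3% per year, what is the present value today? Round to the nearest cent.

€48672.35

Value at end of year 2: C / r = €7,550.00 / 0.123 = €61,382.1138
Discount to today: PV = €61,382.1138 / (1 + 0.123)^2 = €61,382.1138 / 1.261129 = €48,672.35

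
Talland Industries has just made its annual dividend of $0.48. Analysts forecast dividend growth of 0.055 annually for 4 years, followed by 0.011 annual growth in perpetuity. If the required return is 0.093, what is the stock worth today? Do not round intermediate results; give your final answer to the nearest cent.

D_1 = 0.50640
D_2 = 0.53425
D_3 = 0.56364
D_4 = 0.59464
Terminal value at year 4: TV = D_4×(1+g_2)/(r−g_2) = 0.60118/0.082 = 7.33142
P_0 = D_1/(1+r)^1 + D_2/(1+r)^2 + D_3/(1+r)^3 + D_4/(1+r)^4 + TV/(1+r)^4
    = 0.46331 + 0.44720 + 0.43166 + 0.41665 + 5.13698 = 6.89580

$6.90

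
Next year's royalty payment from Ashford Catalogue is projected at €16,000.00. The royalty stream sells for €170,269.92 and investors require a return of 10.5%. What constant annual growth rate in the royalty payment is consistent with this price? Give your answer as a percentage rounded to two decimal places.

P = D₁/(r−g) ⇒ g = r − D₁/P = 0.105 − €16,000.00/€170,269.92 = 0.011032

1.10%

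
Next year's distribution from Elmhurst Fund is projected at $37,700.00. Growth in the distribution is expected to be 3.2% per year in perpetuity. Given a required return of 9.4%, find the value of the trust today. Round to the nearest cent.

$608064.52

Growing perpetuity: P = D₁ / (r − g) = $37,700.0000 / (0.094 − 0.032) = $608,064.52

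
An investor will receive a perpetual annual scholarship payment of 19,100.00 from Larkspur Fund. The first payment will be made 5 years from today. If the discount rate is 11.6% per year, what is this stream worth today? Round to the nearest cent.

Value at end of year 4: C / r = 19,100.00 / 0.116 = 164,655.1724
Discount to today: PV = 164,655.1724 / (1 + 0.116)^4 = 164,655.1724 / 1.551161 = 106,149.66

106149.66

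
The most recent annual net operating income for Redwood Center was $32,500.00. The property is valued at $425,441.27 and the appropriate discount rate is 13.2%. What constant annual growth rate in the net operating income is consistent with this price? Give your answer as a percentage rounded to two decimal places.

P = D₀(1+g)/(r−g) ⇒ P(r−g) = D₀(1+g) ⇒ g(P+D₀) = P·r − D₀
g = (P·r − D₀)/(P + D₀) = ($425,441.27×0.132 − $32,500.00) / ($425,441.27 + $32,500.00) = 0.051662

5.17%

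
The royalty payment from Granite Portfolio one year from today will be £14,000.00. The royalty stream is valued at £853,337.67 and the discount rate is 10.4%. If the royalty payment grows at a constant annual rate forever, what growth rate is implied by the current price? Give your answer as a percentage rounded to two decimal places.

P = D₁/(r−g) ⇒ g = r − D₁/P = 0.104 − £14,000.00/£853,337.67 = 0.087594

8.76%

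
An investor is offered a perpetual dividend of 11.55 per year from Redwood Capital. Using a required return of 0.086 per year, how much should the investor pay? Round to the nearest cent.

Level perpetuity: PV = C / r = 11.55 / 0.086 = 134.30

134.30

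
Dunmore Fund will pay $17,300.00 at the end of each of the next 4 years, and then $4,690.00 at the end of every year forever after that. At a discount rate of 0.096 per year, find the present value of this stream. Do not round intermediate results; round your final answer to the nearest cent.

$89174.75

PV of 4-year annuity: $17,300.00 × [1 − (1+0.096)^−4] / 0.096 = 55316.89896
Perpetuity value at year 4: $4,690.00 / 0.096 = 48854.16667
PV of perpetuity: 48854.16667 / (1+0.096)^4 = 33857.85128
Total PV = 55316.89896 + 33857.85128 = 89174.75024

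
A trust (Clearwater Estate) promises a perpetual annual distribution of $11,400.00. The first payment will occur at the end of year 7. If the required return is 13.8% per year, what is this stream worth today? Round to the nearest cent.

Value at end of year 6: C / r = $11,400.00 / 0.138 = $82,608.6957
Discount to today: PV = $82,608.6957 / (1 + 0.138)^6 = $82,608.6957 / 2.171969 = $38,034.02

$38034.02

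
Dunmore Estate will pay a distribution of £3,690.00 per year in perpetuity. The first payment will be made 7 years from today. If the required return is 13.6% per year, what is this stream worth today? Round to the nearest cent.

Value at end of year 6: C / r = £3,690.00 / 0.136 = £27,132.3529
Discount to today: PV = £27,132.3529 / (1 + 0.136)^6 = £27,132.3529 / 2.149166 = £12,624.60

£12624.60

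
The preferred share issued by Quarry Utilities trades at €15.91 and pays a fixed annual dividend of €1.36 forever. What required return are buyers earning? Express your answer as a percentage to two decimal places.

8.55%

P = C/r ⇒ r = C/P = €1.36/€15.91 = 0.085481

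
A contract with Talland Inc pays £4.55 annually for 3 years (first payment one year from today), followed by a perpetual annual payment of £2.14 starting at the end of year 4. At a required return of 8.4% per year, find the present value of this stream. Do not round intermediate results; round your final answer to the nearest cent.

PV of 3-year annuity: £4.55 × [1 − (1+0.084)^−3] / 0.084 = 11.64167
Perpetuity value at year 3: £2.14 / 0.084 = 25.47619
PV of perpetuity: 25.47619 / (1+0.084)^3 = 20.00077
Total PV = 11.64167 + 20.00077 = 31.64244

£31.64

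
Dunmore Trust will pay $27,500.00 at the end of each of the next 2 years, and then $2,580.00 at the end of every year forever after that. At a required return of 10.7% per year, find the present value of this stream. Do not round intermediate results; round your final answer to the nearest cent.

PV of 2-year annuity: $27,500.00 × [1 − (1+0.107)^−2] / 0.107 = 47282.66945
Perpetuity value at year 2: $2,580.00 / 0.107 = 24112.14953
PV of perpetuity: 24112.14953 / (1+0.107)^2 = 19676.17545
Total PV = 47282.66945 + 19676.17545 = 66958.84491

$66958.84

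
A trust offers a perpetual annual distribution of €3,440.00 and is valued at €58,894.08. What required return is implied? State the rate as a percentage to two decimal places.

P = C/r ⇒ r = C/P = €3,440.00/€58,894.08 = 0.058410

5.84%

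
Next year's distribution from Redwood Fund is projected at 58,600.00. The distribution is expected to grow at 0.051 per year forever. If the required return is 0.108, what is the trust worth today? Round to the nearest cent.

1028070.18

Growing perpetuity: P = D₁ / (r − g) = 58,600.0000 / (0.108 − 0.051) = 1,028,070.18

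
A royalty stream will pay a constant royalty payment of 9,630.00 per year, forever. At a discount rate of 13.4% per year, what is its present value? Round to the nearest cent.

71865.67

Level perpetuity: PV = C / r = 9,630.00 / 0.134 = 71,865.67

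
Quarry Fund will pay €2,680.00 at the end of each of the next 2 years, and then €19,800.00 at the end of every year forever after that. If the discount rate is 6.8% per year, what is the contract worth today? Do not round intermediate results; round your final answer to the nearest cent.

PV of 2-year annuity: €2,680.00 × [1 − (1+0.068)^−2] / 0.068 = 4858.95440
Perpetuity value at year 2: €19,800.00 / 0.068 = 291176.47059
PV of perpetuity: 291176.47059 / (1+0.068)^2 = 255278.22542
Total PV = 4858.95440 + 255278.22542 = 260137.17981

€260137.18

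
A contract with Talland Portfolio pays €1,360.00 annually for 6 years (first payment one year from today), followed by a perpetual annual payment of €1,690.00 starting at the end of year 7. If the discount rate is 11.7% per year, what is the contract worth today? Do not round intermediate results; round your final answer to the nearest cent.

PV of 6-year annuity: €1,360.00 × [1 − (1+0.117)^−6] / 0.117 = 5639.34706
Perpetuity value at year 6: €1,690.00 / 0.117 = 14444.44444
PV of perpetuity: 14444.44444 / (1+0.117)^6 = 7436.72640
Total PV = 5639.34706 + 7436.72640 = 13076.07347

€13076.07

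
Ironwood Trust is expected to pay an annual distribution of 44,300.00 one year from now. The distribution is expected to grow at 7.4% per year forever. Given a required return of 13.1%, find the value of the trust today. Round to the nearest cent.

Growing perpetuity: P = D₁ / (r − g) = 44,300.0000 / (0.131 − 0.074) = 777,192.98

777192.98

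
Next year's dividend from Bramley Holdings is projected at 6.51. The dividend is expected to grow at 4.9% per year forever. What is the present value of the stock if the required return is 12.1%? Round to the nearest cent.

90.42

Growing perpetuity: P = D₁ / (r − g) = 6.5100 / (0.121 − 0.049) = 90.42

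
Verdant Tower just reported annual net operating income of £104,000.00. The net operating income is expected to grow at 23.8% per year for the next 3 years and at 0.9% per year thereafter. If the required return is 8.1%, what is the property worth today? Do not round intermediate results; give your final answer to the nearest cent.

D_1 = 128752.00000
D_2 = 159394.97600
D_3 = 197330.98029
Terminal value at year 3: TV = D_3×(1+g_2)/(r−g_2) = 199106.95911/0.072 = 2765374.43209
P_0 = D_1/(1+r)^1 + D_2/(1+r)^2 + D_3/(1+r)^3 + TV/(1+r)^3
    = 119104.53284 + 136402.78599 + 156213.36638 + 2189156.75940 = 2600877.44461

£2600877.44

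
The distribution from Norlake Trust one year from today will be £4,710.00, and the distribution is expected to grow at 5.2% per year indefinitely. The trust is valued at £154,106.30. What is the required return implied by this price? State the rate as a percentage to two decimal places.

8.26%

P = D₁/(r − g) ⇒ r = D₁/P + g = £4,710.0000/£154,106.30 + 0.052 = 0.030563 + 0.052 = 0.082563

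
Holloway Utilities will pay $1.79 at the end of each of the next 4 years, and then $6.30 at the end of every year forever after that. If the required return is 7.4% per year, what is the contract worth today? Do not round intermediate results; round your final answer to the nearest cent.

PV of 4-year annuity: $1.79 × [1 − (1+0.074)^−4] / 0.074 = 6.00876
Perpetuity value at year 4: $6.30 / 0.074 = 85.13514
PV of perpetuity: 85.13514 / (1+0.074)^4 = 63.98699
Total PV = 6.00876 + 63.98699 = 69.99575

$70.00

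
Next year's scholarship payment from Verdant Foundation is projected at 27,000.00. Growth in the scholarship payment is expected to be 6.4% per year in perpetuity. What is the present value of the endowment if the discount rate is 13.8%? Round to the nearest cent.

Growing perpetuity: P = D₁ / (r − g) = 27,000.0000 / (0.138 − 0.064) = 364,864.86

364864.86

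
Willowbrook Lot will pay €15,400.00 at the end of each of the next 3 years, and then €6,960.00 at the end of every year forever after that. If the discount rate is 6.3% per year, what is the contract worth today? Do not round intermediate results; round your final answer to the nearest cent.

PV of 3-year annuity: €15,400.00 × [1 − (1+0.063)^−3] / 0.063 = 40936.96384
Perpetuity value at year 3: €6,960.00 / 0.063 = 110476.19048
PV of perpetuity: 110476.19048 / (1+0.063)^3 = 91974.80942
Total PV = 40936.96384 + 91974.80942 = 132911.77326

€132911.77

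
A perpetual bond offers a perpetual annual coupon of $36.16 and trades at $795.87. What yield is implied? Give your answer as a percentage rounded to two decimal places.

4.54%

P = C/r ⇒ r = C/P = $36.16/$795.87 = 0.045435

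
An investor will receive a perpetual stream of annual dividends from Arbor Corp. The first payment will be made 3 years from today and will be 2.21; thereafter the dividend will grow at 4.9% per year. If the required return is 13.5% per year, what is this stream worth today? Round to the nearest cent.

Value at end of year 2: C₁ / (r − g) = 2.21 / (0.135 − 0.049) = 25.6977
Discount to today: PV = 25.6977 / (1 + 0.135)^2 = 25.6977 / 1.288225 = 19.95

19.95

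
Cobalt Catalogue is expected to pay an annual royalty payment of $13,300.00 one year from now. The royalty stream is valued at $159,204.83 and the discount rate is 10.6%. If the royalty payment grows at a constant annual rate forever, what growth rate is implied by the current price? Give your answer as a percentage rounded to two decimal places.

2.25%

P = D₁/(r−g) ⇒ g = r − D₁/P = 0.106 − $13,300.00/$159,204.83 = 0.022460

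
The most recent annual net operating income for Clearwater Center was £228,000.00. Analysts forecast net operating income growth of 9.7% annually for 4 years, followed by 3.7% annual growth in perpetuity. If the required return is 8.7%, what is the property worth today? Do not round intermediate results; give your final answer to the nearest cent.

£5838314.95

D_1 = 250116.00000
D_2 = 274377.25200
D_3 = 300991.84544
D_4 = 330188.05445
Terminal value at year 4: TV = D_4×(1+g_2)/(r−g_2) = 342405.01247/0.05 = 6848100.24934
P_0 = D_1/(1+r)^1 + D_2/(1+r)^2 + D_3/(1+r)^3 + D_4/(1+r)^4 + TV/(1+r)^4
    = 230097.51610 + 232214.32857 + 234350.61495 + 236506.55437 + 4905145.93756 = 5838314.95154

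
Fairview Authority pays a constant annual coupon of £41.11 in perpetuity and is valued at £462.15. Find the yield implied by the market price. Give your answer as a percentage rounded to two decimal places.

P = C/r ⇒ r = C/P = £41.11/£462.15 = 0.088954

8.90%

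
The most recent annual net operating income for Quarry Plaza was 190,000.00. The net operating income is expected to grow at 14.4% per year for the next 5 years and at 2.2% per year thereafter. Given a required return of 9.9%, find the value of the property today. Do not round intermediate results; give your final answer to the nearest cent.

D_1 = 217360.00000
D_2 = 248659.84000
D_3 = 284466.85696
D_4 = 325430.08436
D_5 = 372292.01651
Terminal value at year 5: TV = D_5×(1+g_2)/(r−g_2) = 380482.44087/0.077 = 4941330.40096
P_0 = D_1/(1+r)^1 + D_2/(1+r)^2 + D_3/(1+r)^3 + D_4/(1+r)^4 + D_5/(1+r)^5 + TV/(1+r)^5
    = 197779.79982 + 205878.15377 + 214308.10547 + 223083.23263 + 232217.66890 + 3082161.78727 = 4155428.74786

4155428.75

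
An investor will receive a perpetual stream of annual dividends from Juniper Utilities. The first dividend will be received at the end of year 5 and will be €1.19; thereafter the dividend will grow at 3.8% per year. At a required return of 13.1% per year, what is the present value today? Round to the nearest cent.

Value at end of year 4: C₁ / (r − g) = €1.19 / (0.131 − 0.038) = €12.7957
Discount to today: PV = €12.7957 / (1 + 0.131)^4 = €12.7957 / 1.636253 = €7.82

€7.82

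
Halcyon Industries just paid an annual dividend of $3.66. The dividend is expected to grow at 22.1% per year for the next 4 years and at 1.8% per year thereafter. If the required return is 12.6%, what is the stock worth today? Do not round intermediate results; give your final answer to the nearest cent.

D_1 = 4.46886
D_2 = 5.45648
D_3 = 6.66236
D_4 = 8.13474
Terminal value at year 4: TV = D_4×(1+g_2)/(r−g_2) = 8.28117/0.108 = 76.67747
P_0 = D_1/(1+r)^1 + D_2/(1+r)^2 + D_3/(1+r)^3 + D_4/(1+r)^4 + TV/(1+r)^4
    = 3.96879 + 4.30364 + 4.66673 + 5.06046 + 47.69954 = 65.69916

$65.70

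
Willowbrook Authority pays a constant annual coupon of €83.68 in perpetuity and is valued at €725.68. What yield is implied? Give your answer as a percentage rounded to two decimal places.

11.53%

P = C/r ⇒ r = C/P = €83.68/€725.68 = 0.115313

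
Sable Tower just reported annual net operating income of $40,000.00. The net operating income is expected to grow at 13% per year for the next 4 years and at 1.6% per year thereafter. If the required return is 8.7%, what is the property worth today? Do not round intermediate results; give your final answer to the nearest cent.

D_1 = 45200.00000
D_2 = 51076.00000
D_3 = 57715.88000
D_4 = 65218.94440
Terminal value at year 4: TV = D_4×(1+g_2)/(r−g_2) = 66262.44751/0.071 = 933273.90860
P_0 = D_1/(1+r)^1 + D_2/(1+r)^2 + D_3/(1+r)^3 + D_4/(1+r)^4 + TV/(1+r)^4
    = 41582.33671 + 43227.26815 + 44937.27048 + 46714.91779 + 668483.89403 = 844945.68715

$844945.69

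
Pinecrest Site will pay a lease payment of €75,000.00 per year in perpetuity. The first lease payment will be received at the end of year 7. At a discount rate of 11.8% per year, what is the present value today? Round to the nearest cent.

Value at end of year 6: C / r = €75,000.00 / 0.118 = €635,593.2203
Discount to today: PV = €635,593.2203 / (1 + 0.118)^6 = €635,593.2203 / 1.952769 = €325,483.09

€325483.09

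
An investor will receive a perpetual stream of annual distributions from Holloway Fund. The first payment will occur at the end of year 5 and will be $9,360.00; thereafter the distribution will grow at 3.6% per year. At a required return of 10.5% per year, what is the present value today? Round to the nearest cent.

$90986.64

Value at end of year 4: C₁ / (r − g) = $9,360.00 / (0.105 − 0.036) = $135,652.1739
Discount to today: PV = $135,652.1739 / (1 + 0.105)^4 = $135,652.1739 / 1.490902 = $90,986.64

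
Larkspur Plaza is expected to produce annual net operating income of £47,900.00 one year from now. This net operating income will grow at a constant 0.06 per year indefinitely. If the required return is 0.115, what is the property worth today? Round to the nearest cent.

Growing perpetuity: P = D₁ / (r − g) = £47,900.0000 / (0.115 − 0.06) = £870,909.09

£870909.09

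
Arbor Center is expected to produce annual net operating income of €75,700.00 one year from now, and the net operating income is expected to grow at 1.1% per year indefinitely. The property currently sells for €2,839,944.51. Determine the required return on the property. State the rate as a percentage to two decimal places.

3.77%

P = D₁/(r − g) ⇒ r = D₁/P + g = €75,700.0000/€2,839,944.51 + 0.011 = 0.026655 + 0.011 = 0.037655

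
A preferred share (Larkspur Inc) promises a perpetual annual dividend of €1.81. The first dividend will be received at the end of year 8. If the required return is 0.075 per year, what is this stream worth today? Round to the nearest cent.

Value at end of year 7: C / r = €1.81 / 0.075 = €24.1333
Discount to today: PV = €24.1333 / (1 + 0.075)^7 = €24.1333 / 1.659049 = €14.55

€14.55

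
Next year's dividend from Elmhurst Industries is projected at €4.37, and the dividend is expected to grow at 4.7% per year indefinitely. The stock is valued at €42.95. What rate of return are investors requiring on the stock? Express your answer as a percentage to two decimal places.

P = D₁/(r − g) ⇒ r = D₁/P + g = €4.3700/€42.95 + 0.047 = 0.101746 + 0.047 = 0.148746

14.87%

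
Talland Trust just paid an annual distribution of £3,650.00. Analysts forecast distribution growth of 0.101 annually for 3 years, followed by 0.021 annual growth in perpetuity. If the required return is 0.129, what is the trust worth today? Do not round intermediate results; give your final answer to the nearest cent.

D_1 = 4018.65000
D_2 = 4424.53365
D_3 = 4871.41155
Terminal value at year 3: TV = D_3×(1+g_2)/(r−g_2) = 4973.71119/0.108 = 46052.88140
P_0 = D_1/(1+r)^1 + D_2/(1+r)^2 + D_3/(1+r)^3 + TV/(1+r)^3
    = 3559.47741 + 3471.19985 + 3385.11164 + 32001.84241 = 42417.63131

£42417.63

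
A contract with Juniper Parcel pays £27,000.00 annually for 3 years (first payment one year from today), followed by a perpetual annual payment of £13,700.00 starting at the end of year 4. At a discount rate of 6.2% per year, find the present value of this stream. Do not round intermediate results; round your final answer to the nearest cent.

PV of 3-year annuity: £27,000.00 × [1 − (1+0.062)^−3] / 0.062 = 71905.09398
Perpetuity value at year 3: £13,700.00 / 0.062 = 220967.74194
PV of perpetuity: 220967.74194 / (1+0.062)^3 = 184482.56462
Total PV = 71905.09398 + 184482.56462 = 256387.65860

£256387.66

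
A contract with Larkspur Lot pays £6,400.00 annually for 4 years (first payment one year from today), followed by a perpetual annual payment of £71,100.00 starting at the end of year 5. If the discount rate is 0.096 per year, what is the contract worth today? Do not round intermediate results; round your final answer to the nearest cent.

PV of 4-year annuity: £6,400.00 × [1 − (1+0.096)^−4] / 0.096 = 20464.05511
Perpetuity value at year 4: £71,100.00 / 0.096 = 740625.00000
PV of perpetuity: 740625.00000 / (1+0.096)^4 = 513282.13781
Total PV = 20464.05511 + 513282.13781 = 533746.19291

£533746.19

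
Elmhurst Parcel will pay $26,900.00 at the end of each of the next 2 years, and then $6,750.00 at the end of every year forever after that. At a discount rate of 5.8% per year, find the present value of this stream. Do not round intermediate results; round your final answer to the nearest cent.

$153425.97

PV of 2-year annuity: $26,900.00 × [1 − (1+0.058)^−2] / 0.058 = 49456.83442
Perpetuity value at year 2: $6,750.00 / 0.058 = 116379.31034
PV of perpetuity: 116379.31034 / (1+0.058)^2 = 103969.13814
Total PV = 49456.83442 + 103969.13814 = 153425.97256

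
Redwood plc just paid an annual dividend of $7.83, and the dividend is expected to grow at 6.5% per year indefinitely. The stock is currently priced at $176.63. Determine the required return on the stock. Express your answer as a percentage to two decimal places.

D₁ = $7.83 × 1.065 = $8.3390
P = D₁/(r − g) ⇒ r = D₁/P + g = $8.3390/$176.63 + 0.065 = 0.047211 + 0.065 = 0.112211

11.22%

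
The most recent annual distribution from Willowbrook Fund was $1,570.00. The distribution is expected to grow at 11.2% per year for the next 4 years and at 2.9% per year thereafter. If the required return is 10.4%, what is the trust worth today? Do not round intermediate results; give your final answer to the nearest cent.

$28566.17

D_1 = 1745.84000
D_2 = 1941.37408
D_3 = 2158.80798
D_4 = 2400.59447
Terminal value at year 4: TV = D_4×(1+g_2)/(r−g_2) = 2470.21171/0.075 = 32936.15613
P_0 = D_1/(1+r)^1 + D_2/(1+r)^2 + D_3/(1+r)^3 + D_4/(1+r)^4 + TV/(1+r)^4
    = 1581.37681 + 1592.83606 + 1604.37835 + 1616.00428 + 22171.57878 = 28566.17429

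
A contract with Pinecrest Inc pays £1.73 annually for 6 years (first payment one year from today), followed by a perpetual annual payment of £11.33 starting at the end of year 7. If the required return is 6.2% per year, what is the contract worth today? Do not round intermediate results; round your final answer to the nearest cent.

PV of 6-year annuity: £1.73 × [1 − (1+0.062)^−6] / 0.062 = 8.45378
Perpetuity value at year 6: £11.33 / 0.062 = 182.74194
PV of perpetuity: 182.74194 / (1+0.062)^6 = 127.37703
Total PV = 8.45378 + 127.37703 = 135.83081

£135.83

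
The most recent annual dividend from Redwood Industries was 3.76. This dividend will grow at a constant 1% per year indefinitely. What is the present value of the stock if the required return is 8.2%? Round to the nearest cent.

52.74

D₁ = D₀ × (1 + g) = 3.76 × 1.01 = 3.7976
Growing perpetuity: P = D₁ / (r − g) = 3.7976 / (0.082 − 0.01) = 52.74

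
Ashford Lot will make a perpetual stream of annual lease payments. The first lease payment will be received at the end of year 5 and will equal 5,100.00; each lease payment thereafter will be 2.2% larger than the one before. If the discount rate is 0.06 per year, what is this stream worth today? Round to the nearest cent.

Value at end of year 4: C₁ / (r − g) = 5,100.00 / (0.06 − 0.022) = 134,210.5263
Discount to today: PV = 134,210.5263 / (1 + 0.06)^4 = 134,210.5263 / 1.262477 = 106,307.31

106307.31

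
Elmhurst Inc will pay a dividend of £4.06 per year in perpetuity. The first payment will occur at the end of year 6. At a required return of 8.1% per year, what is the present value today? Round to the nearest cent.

£33.96

Value at end of year 5: C / r = £4.06 / 0.081 = £50.1235
Discount to today: PV = £50.1235 / (1 + 0.081)^5 = £50.1235 / 1.476143 = £33.96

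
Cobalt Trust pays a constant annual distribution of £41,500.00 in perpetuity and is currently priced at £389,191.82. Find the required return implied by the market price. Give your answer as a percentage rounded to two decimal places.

10.66%

P = C/r ⇒ r = C/P = £41,500.00/£389,191.82 = 0.106631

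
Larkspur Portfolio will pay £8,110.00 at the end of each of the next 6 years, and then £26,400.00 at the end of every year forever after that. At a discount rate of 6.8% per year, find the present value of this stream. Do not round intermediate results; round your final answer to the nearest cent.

£300514.40

PV of 6-year annuity: £8,110.00 × [1 − (1+0.068)^−6] / 0.068 = 38896.47187
Perpetuity value at year 6: £26,400.00 / 0.068 = 388235.29412
PV of perpetuity: 388235.29412 / (1+0.068)^6 = 261617.92575
Total PV = 38896.47187 + 261617.92575 = 300514.39762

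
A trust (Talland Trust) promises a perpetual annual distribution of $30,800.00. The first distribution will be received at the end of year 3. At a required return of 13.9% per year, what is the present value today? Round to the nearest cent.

Value at end of year 2: C / r = $30,800.00 / 0.139 = $221,582.7338
Discount to today: PV = $221,582.7338 / (1 + 0.139)^2 = $221,582.7338 / 1.297321 = $170,800.24

$170800.24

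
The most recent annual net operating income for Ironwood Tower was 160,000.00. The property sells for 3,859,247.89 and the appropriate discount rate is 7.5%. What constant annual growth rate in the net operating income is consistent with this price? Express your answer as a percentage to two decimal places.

P = D₀(1+g)/(r−g) ⇒ P(r−g) = D₀(1+g) ⇒ g(P+D₀) = P·r − D₀
g = (P·r − D₀)/(P + D₀) = (3,859,247.89×0.075 − 160,000.00) / (3,859,247.89 + 160,000.00) = 0.032206

3.22%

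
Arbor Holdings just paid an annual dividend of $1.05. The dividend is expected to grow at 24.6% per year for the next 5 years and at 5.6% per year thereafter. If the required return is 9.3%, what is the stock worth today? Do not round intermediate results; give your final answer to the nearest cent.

D_1 = 1.30830
D_2 = 1.63014
D_3 = 2.03116
D_4 = 2.53082
D_5 = 3.15340
Terminal value at year 5: TV = D_5×(1+g_2)/(r−g_2) = 3.32999/0.037 = 89.99983
P_0 = D_1/(1+r)^1 + D_2/(1+r)^2 + D_3/(1+r)^3 + D_4/(1+r)^4 + D_5/(1+r)^5 + TV/(1+r)^5
    = 1.19698 + 1.36454 + 1.55555 + 1.77329 + 2.02152 + 57.69536 = 65.60724

$65.61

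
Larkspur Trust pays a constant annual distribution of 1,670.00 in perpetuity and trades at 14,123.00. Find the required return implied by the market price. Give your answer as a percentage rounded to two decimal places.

P = C/r ⇒ r = C/P = 1,670.00/14,123.00 = 0.118247

11.82%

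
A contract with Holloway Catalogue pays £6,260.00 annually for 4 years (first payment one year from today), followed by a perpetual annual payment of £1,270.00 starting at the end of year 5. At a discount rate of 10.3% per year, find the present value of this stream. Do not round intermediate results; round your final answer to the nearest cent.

£28045.55

PV of 4-year annuity: £6,260.00 × [1 − (1+0.103)^−4] / 0.103 = 19715.17554
Perpetuity value at year 4: £1,270.00 / 0.103 = 12330.09709
PV of perpetuity: 12330.09709 / (1+0.103)^4 = 8330.37298
Total PV = 19715.17554 + 8330.37298 = 28045.54852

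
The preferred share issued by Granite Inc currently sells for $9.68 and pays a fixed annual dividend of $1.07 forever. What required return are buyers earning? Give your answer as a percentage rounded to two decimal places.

11.05%

P = C/r ⇒ r = C/P = $1.07/$9.68 = 0.110537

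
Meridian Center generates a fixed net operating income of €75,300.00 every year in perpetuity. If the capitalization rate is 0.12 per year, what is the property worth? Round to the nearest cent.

€627500.00

Level perpetuity: PV = C / r = €75,300.00 / 0.12 = €627,500.00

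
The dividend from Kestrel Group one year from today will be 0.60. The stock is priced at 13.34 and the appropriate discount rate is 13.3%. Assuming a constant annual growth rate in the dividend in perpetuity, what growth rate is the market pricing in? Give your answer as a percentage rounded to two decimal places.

P = D₁/(r−g) ⇒ g = r − D₁/P = 0.133 − 0.60/13.34 = 0.088022

8.80%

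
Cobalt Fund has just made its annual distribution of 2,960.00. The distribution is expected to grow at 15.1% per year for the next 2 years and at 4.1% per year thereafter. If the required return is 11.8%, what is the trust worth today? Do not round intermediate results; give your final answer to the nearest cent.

D_1 = 3406.96000
D_2 = 3921.41096
Terminal value at year 2: TV = D_2×(1+g_2)/(r−g_2) = 4082.18881/0.077 = 53015.43908
P_0 = D_1/(1+r)^1 + D_2/(1+r)^2 + TV/(1+r)^2
    = 3047.37030 + 3137.31952 + 42414.93009 = 48599.61991

48599.62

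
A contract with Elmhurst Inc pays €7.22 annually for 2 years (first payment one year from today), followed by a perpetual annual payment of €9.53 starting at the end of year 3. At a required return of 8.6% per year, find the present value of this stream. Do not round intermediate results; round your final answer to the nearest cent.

€106.73

PV of 2-year annuity: €7.22 × [1 − (1+0.086)^−2] / 0.086 = 12.77003
Perpetuity value at year 2: €9.53 / 0.086 = 110.81395
PV of perpetuity: 110.81395 / (1+0.086)^2 = 93.95822
Total PV = 12.77003 + 93.95822 = 106.72825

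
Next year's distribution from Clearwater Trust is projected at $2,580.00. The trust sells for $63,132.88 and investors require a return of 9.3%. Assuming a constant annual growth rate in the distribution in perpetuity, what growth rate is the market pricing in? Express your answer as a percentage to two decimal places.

P = D₁/(r−g) ⇒ g = r − D₁/P = 0.093 − $2,580.00/$63,132.88 = 0.052134

5.21%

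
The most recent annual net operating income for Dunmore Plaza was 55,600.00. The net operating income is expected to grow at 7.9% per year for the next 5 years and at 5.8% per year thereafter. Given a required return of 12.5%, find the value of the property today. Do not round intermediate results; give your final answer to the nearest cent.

D_1 = 59992.40000
D_2 = 64731.79960
D_3 = 69845.61177
D_4 = 75363.41510
D_5 = 81317.12489
Terminal value at year 5: TV = D_5×(1+g_2)/(r−g_2) = 86033.51813/0.067 = 1284082.36022
P_0 = D_1/(1+r)^1 + D_2/(1+r)^2 + D_3/(1+r)^3 + D_4/(1+r)^4 + D_5/(1+r)^5 + TV/(1+r)^5
    = 53326.57778 + 51146.11326 + 49054.80552 + 47049.00903 + 45125.22733 + 712574.48525 = 958276.21817

958276.22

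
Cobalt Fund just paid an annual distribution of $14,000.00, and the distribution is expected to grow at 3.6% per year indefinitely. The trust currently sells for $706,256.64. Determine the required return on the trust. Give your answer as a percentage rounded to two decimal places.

D₁ = $14,000.00 × 1.036 = $14,504.0000
P = D₁/(r − g) ⇒ r = D₁/P + g = $14,504.0000/$706,256.64 + 0.036 = 0.020536 + 0.036 = 0.056536

5.65%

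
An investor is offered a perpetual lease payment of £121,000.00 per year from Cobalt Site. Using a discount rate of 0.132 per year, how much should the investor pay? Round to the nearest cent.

£916666.67

Level perpetuity: PV = C / r = £121,000.00 / 0.132 = £916,666.67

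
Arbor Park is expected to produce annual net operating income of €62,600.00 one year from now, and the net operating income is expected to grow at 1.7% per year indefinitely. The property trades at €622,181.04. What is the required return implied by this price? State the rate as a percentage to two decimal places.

11.76%

P = D₁/(r − g) ⇒ r = D₁/P + g = €62,600.0000/€622,181.04 + 0.017 = 0.100614 + 0.017 = 0.117614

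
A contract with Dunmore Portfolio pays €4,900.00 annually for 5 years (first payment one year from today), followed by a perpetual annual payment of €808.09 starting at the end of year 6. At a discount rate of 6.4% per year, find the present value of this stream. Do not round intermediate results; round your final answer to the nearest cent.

€29677.06

PV of 5-year annuity: €4,900.00 × [1 − (1+0.064)^−5] / 0.064 = 20417.90334
Perpetuity value at year 5: €808.09 / 0.064 = 12626.40625
PV of perpetuity: 12626.40625 / (1+0.064)^5 = 9259.16064
Total PV = 20417.90334 + 9259.16064 = 29677.06397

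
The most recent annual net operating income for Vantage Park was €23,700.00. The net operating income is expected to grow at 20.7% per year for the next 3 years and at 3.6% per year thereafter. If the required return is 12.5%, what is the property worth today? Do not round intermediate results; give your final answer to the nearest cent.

€422685.64

D_1 = 28605.90000
D_2 = 34527.32130
D_3 = 41674.47681
Terminal value at year 3: TV = D_3×(1+g_2)/(r−g_2) = 43174.75797/0.089 = 485109.64016
P_0 = D_1/(1+r)^1 + D_2/(1+r)^2 + D_3/(1+r)^3 + TV/(1+r)^3
    = 25427.46667 + 27280.84646 + 29269.31705 + 340708.00516 = 422685.63533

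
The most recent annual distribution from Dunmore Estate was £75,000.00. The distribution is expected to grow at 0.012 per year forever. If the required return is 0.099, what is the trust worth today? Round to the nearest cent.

D₁ = D₀ × (1 + g) = £75,000.00 × 1.012 = £75,900.0000
Growing perpetuity: P = D₁ / (r − g) = £75,900.0000 / (0.099 − 0.012) = £872,413.79

£872413.79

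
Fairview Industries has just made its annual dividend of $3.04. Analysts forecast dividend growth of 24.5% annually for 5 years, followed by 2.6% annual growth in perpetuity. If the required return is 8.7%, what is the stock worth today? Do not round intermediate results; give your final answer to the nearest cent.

$124.04

D_1 = 3.78480
D_2 = 4.71208
D_3 = 5.86653
D_4 = 7.30384
D_5 = 9.09328
Terminal value at year 5: TV = D_5×(1+g_2)/(r−g_2) = 9.32970/0.061 = 152.94591
P_0 = D_1/(1+r)^1 + D_2/(1+r)^2 + D_3/(1+r)^3 + D_4/(1+r)^4 + D_5/(1+r)^5 + TV/(1+r)^5
    = 3.48188 + 3.98798 + 4.56765 + 5.23158 + 5.99201 + 100.78366 = 124.04477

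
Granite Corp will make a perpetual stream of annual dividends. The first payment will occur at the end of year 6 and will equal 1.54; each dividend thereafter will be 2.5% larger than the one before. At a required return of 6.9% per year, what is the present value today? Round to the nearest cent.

Value at end of year 5: C₁ / (r − g) = 1.54 / (0.069 − 0.025) = 35.0000
Discount to today: PV = 35.0000 / (1 + 0.069)^5 = 35.0000 / 1.396010 = 25.07

25.07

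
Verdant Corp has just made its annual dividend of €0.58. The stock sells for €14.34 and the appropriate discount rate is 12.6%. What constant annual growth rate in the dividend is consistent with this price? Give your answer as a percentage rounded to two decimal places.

P = D₀(1+g)/(r−g) ⇒ P(r−g) = D₀(1+g) ⇒ g(P+D₀) = P·r − D₀
g = (P·r − D₀)/(P + D₀) = (€14.34×0.126 − €0.58) / (€14.34 + €0.58) = 0.082228

8.22%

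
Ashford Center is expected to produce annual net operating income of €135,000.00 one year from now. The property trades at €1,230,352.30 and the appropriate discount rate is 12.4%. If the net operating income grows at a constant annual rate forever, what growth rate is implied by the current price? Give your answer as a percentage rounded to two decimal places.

1.43%

P = D₁/(r−g) ⇒ g = r − D₁/P = 0.124 − €135,000.00/€1,230,352.30 = 0.014275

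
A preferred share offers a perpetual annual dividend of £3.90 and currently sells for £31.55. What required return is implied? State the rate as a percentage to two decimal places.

12.36%

P = C/r ⇒ r = C/P = £3.90/£31.55 = 0.123613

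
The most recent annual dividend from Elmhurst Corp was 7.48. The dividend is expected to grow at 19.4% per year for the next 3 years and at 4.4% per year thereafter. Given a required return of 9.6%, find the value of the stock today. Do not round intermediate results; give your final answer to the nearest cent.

D_1 = 8.93112
D_2 = 10.66376
D_3 = 12.73253
Terminal value at year 3: TV = D_3×(1+g_2)/(r−g_2) = 13.29276/0.052 = 255.62995
P_0 = D_1/(1+r)^1 + D_2/(1+r)^2 + D_3/(1+r)^3 + TV/(1+r)^3
    = 8.14883 + 8.87747 + 9.67126 + 194.16908 = 220.86664

220.87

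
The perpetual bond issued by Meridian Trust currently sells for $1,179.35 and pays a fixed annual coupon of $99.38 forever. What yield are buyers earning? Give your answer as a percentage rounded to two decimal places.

P = C/r ⇒ r = C/P = $99.38/$1,179.35 = 0.084267

8.43%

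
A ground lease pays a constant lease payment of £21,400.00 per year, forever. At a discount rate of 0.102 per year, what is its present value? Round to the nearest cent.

Level perpetuity: PV = C / r = £21,400.00 / 0.102 = £209,803.92

£209803.92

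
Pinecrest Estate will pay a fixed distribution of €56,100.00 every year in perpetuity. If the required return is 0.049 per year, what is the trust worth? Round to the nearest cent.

€1144897.96

Level perpetuity: PV = C / r = €56,100.00 / 0.049 = €1,144,897.96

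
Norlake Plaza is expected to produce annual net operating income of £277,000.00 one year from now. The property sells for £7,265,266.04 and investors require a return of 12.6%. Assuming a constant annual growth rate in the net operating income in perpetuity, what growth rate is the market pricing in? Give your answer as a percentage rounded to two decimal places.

P = D₁/(r−g) ⇒ g = r − D₁/P = 0.126 − £277,000.00/£7,265,266.04 = 0.087873

8.79%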